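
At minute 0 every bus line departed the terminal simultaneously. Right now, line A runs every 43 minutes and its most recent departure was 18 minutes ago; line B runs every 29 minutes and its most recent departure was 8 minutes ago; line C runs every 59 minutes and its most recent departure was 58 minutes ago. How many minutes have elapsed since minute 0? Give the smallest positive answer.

56993

The moduli are pairwise coprime; N = 43·29·59 = 73573.
N/43 = 1711; 1711 ≡ 34 (mod 43); 34·19 ≡ 1, so inverse 19.
N/29 = 2537; 2537 ≡ 14 (mod 29); 14·27 ≡ 1, so inverse 27.
N/59 = 1247; 1247 ≡ 8 (mod 59); 8·37 ≡ 1, so inverse 37.
t ≡ 18·1711·19 + 8·2537·27 + 58·1247·37 = 3809216.
3809216 mod 73573 = 56993.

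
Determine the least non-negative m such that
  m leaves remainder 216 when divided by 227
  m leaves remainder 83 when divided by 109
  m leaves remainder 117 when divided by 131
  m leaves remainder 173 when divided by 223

276147986

The moduli are pairwise coprime; N = 227·109·131·223 = 722817259.
N/227 = 3184217; 3184217 ≡ 88 (mod 227); 88·178 ≡ 1, so inverse 178.
N/109 = 6631351; 6631351 ≡ 9 (mod 109); 9·97 ≡ 1, so inverse 97.
N/131 = 5517689; 5517689 ≡ 100 (mod 131); 100·38 ≡ 1, so inverse 38.
N/223 = 3241333; 3241333 ≡ 28 (mod 223); 28·8 ≡ 1, so inverse 8.
m ≡ 216·3184217·178 + 83·6631351·97 + 117·5517689·38 + 173·3241333·8 = 204833432283.
204833432283 mod 722817259 = 276147986.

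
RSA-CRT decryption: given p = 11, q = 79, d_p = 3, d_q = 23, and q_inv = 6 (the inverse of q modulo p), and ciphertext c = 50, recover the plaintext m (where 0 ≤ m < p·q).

832

m₁ = c^(d_p) mod p: c ≡ 6 (mod 11), and 6^3 mod 11 = 7.
m₂ = c^(d_q) mod q: c ≡ 50 (mod 79), and 50^23 mod 79 = 42.
h = q_inv·(m₁ − m₂) mod p = 6·(7 − 42) mod 11 = 10.
m = m₂ + h·q = 42 + 10·79 = 832.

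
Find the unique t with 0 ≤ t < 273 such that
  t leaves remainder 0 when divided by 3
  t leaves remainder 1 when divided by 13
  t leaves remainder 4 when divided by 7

144

The moduli are pairwise coprime; N = 3·13·7 = 273.
N/3 = 91; 91 ≡ 1 (mod 3), inverse 1.
N/13 = 21; 21 ≡ 8 (mod 13); 8·5 ≡ 1, so inverse 5.
N/7 = 39; 39 ≡ 4 (mod 7); 4·2 ≡ 1, so inverse 2.
t ≡ 0·91·1 + 1·21·5 + 4·39·2 = 417.
417 mod 273 = 144.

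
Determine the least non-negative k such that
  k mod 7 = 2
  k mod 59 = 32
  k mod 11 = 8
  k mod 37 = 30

39916

From k ≡ 2 (mod 7) write k = 2 + 7t. Substituting into k ≡ 32 (mod 59) gives 7t ≡ 30 (mod 59), and since 7⁻¹ ≡ 17 (mod 59), t ≡ 38. Hence k ≡ 2 + 7·38 = 268 (mod 413).
From k ≡ 268 (mod 413) write k = 268 + 413t. Substituting into k ≡ 8 (mod 11) gives 413t ≡ 4 (mod 11), and since 6⁻¹ ≡ 2 (mod 11), t ≡ 8. Hence k ≡ 268 + 413·8 = 3572 (mod 4543).
From k ≡ 3572 (mod 4543) write k = 3572 + 4543t. Substituting into k ≡ 30 (mod 37) gives 4543t ≡ 10 (mod 37), and since 29⁻¹ ≡ 23 (mod 37), t ≡ 8. Hence k ≡ 3572 + 4543·8 = 39916 (mod 168091).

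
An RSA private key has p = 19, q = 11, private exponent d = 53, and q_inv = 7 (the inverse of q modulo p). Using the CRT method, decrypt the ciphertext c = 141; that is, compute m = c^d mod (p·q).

d_p = d mod (p−1) = 53 mod 18 = 17; d_q = d mod (q−1) = 3.
m₁ = c^(d_p) mod p: c ≡ 8 (mod 19), and 8^17 mod 19 = 12.
m₂ = c^(d_q) mod q: c ≡ 9 (mod 11), and 9^3 mod 11 = 3.
h = q_inv·(m₁ − m₂) mod p = 7·(12 − 3) mod 19 = 6.
m = m₂ + h·q = 3 + 6·11 = 69.

69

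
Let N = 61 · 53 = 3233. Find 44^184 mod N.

Mod 61: 44 ≡ 44; by Fermat, exponent reduces to 184 mod 60 = 4; 44^4 ≡ 12 (mod 61).
Mod 53: 44 ≡ 44; by Fermat, exponent reduces to 184 mod 52 = 28; 44^28 ≡ 28 (mod 53).
Combine by CRT: x ≡ 12 (mod 61), x ≡ 28 (mod 53) ⇒ x ≡ 134 (mod 3233).

134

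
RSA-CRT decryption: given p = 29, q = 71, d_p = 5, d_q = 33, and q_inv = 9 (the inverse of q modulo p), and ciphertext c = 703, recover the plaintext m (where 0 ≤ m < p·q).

m₁ = c^(d_p) mod p: c ≡ 7 (mod 29), and 7^5 mod 29 = 16.
m₂ = c^(d_q) mod q: c ≡ 64 (mod 71), and 64^33 mod 71 = 29.
h = q_inv·(m₁ − m₂) mod p = 9·(16 − 29) mod 29 = 28.
m = m₂ + h·q = 29 + 28·71 = 2017.

2017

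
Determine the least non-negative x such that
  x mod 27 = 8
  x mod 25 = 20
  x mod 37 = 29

From x ≡ 8 (mod 27) write x = 8 + 27t. Substituting into x ≡ 20 (mod 25) gives 27t ≡ 12 (mod 25), and since 2⁻¹ ≡ 13 (mod 25), t ≡ 6. Hence x ≡ 8 + 27·6 = 170 (mod 675).
From x ≡ 170 (mod 675) write x = 170 + 675t. Substituting into x ≡ 29 (mod 37) gives 675t ≡ 7 (mod 37), and since 9⁻¹ ≡ 33 (mod 37), t ≡ 9. Hence x ≡ 170 + 675·9 = 6245 (mod 24975).

6245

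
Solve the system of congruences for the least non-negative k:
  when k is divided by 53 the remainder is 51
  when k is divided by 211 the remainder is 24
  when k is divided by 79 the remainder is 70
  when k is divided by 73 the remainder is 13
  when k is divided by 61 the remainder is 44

From k ≡ 51 (mod 53) write k = 51 + 53t. Substituting into k ≡ 24 (mod 211) gives 53t ≡ 184 (mod 211), and since 53⁻¹ ≡ 4 (mod 211), t ≡ 103. Hence k ≡ 51 + 53·103 = 5510 (mod 11183).
From k ≡ 5510 (mod 11183) write k = 5510 + 11183t. Substituting into k ≡ 70 (mod 79) gives 11183t ≡ 11 (mod 79), and since 44⁻¹ ≡ 9 (mod 79), t ≡ 20. Hence k ≡ 5510 + 11183·20 = 229170 (mod 883457).
From k ≡ 229170 (mod 883457) write k = 229170 + 883457t. Substituting into k ≡ 13 (mod 73) gives 883457t ≡ 63 (mod 73), and since 11⁻¹ ≡ 20 (mod 73), t ≡ 19. Hence k ≡ 229170 + 883457·19 = 17014853 (mod 64492361).
From k ≡ 17014853 (mod 64492361) write k = 17014853 + 64492361t. Substituting into k ≡ 44 (mod 61) gives 64492361t ≡ 43 (mod 61), and since 50⁻¹ ≡ 11 (mod 61), t ≡ 46. Hence k ≡ 17014853 + 64492361·46 = 2983663459 (mod 3934034021).

2983663459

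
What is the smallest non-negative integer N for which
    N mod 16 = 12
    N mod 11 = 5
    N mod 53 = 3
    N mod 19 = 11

From N ≡ 12 (mod 16) write N = 12 + 16t. Substituting into N ≡ 5 (mod 11) gives 16t ≡ 4 (mod 11), and since 5⁻¹ ≡ 9 (mod 11), t ≡ 3. Hence N ≡ 12 + 16·3 = 60 (mod 176).
From N ≡ 60 (mod 176) write N = 60 + 176t. Substituting into N ≡ 3 (mod 53) gives 176t ≡ 49 (mod 53), and since 17⁻¹ ≡ 25 (mod 53), t ≡ 6. Hence N ≡ 60 + 176·6 = 1116 (mod 9328).
From N ≡ 1116 (mod 9328) write N = 1116 + 9328t. Substituting into N ≡ 11 (mod 19) gives 9328t ≡ 16 (mod 19), and since 18⁻¹ ≡ 18 (mod 19), t ≡ 3. Hence N ≡ 1116 + 9328·3 = 29100 (mod 177232).

29100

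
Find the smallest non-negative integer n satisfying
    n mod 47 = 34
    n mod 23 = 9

1021

Combine the congruences pairwise.
From n ≡ 34 (mod 47) write n = 34 + 47t. Substituting into n ≡ 9 (mod 23) gives 47t ≡ 21 (mod 23), and since 1⁻¹ ≡ 1 (mod 23), t ≡ 21. Hence n ≡ 34 + 47·21 = 1021 (mod 1081).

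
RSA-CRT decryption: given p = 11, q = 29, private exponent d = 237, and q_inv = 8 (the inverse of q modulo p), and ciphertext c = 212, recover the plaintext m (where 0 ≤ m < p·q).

42

d_p = d mod (p−1) = 237 mod 10 = 7; d_q = d mod (q−1) = 13.
m₁ = c^(d_p) mod p: c ≡ 3 (mod 11), and 3^7 mod 11 = 9.
m₂ = c^(d_q) mod q: c ≡ 9 (mod 29), and 9^13 mod 29 = 13.
h = q_inv·(m₁ − m₂) mod p = 8·(9 − 13) mod 11 = 1.
m = m₂ + h·q = 13 + 1·29 = 42.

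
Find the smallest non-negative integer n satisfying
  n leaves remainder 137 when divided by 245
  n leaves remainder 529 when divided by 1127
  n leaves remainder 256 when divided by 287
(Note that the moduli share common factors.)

gcd(245, 1127) = 49 and 49 | (529 − 137), so the pair is consistent; merging gives n ≡ 5037 (mod 5635), where 5635 = lcm(245, 1127).
gcd(5635, 287) = 7 and 7 | (256 − 5037), so the pair is consistent; merging gives n ≡ 61387 (mod 231035), where 231035 = lcm(5635, 287).
The solution is unique modulo lcm(245, 1127, 287) = 231035.

61387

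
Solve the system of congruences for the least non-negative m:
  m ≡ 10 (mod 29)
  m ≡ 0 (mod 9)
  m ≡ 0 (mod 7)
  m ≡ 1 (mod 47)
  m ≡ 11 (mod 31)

2342340

The moduli are pairwise coprime; N = 29·9·7·47·31 = 2661939.
N/29 = 91791; 91791 ≡ 6 (mod 29); 6·5 ≡ 1, so inverse 5.
N/9 = 295771; 295771 ≡ 4 (mod 9); 4·7 ≡ 1, so inverse 7.
N/7 = 380277; 380277 ≡ 2 (mod 7); 2·4 ≡ 1, so inverse 4.
N/47 = 56637; 56637 ≡ 2 (mod 47); 2·24 ≡ 1, so inverse 24.
N/31 = 85869; 85869 ≡ 30 (mod 31); 30·30 ≡ 1, so inverse 30.
m ≡ 10·91791·5 + 0·295771·7 + 0·380277·4 + 1·56637·24 + 11·85869·30 = 34285608.
34285608 mod 2661939 = 2342340.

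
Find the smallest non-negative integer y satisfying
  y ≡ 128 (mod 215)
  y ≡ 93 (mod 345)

Combine the congruences pairwise.
gcd(215, 345) = 5 and 5 | (93 − 128), so the pair is consistent; merging gives y ≡ 12168 (mod 14835), where 14835 = lcm(215, 345).
The solution is unique modulo lcm(215, 345) = 14835.

12168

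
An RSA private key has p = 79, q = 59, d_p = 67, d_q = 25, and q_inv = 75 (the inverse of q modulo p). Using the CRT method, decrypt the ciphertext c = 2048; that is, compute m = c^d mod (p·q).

3086

m₁ = c^(d_p) mod p: c ≡ 73 (mod 79), and 73^67 mod 79 = 5.
m₂ = c^(d_q) mod q: c ≡ 42 (mod 59), and 42^25 mod 59 = 18.
h = q_inv·(m₁ − m₂) mod p = 75·(5 − 18) mod 79 = 52.
m = m₂ + h·q = 18 + 52·59 = 3086.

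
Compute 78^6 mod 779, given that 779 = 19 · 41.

406

Mod 19: 78 ≡ 2; 2^6 ≡ 7 (mod 19).
Mod 41: 78 ≡ 37; 37^6 ≡ 37 (mod 41).
Combine by CRT: x ≡ 7 (mod 19), x ≡ 37 (mod 41) ⇒ x ≡ 406 (mod 779).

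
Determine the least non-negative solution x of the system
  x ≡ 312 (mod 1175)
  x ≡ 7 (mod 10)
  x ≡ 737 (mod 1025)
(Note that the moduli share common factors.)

gcd(1175, 10) = 5 and 5 | (7 − 312), so the pair is consistent; merging gives x ≡ 1487 (mod 2350), where 2350 = lcm(1175, 10).
gcd(2350, 1025) = 25 and 25 | (737 − 1487), so the pair is consistent; merging gives x ≡ 43787 (mod 96350), where 96350 = lcm(2350, 1025).
The solution is unique modulo lcm(1175, 10, 1025) = 96350.

43787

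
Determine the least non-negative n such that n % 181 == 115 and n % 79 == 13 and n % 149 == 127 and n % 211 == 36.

From n ≡ 115 (mod 181) write n = 115 + 181t. Substituting into n ≡ 13 (mod 79) gives 181t ≡ 56 (mod 79), and since 23⁻¹ ≡ 55 (mod 79), t ≡ 78. Hence n ≡ 115 + 181·78 = 14233 (mod 14299).
From n ≡ 14233 (mod 14299) write n = 14233 + 14299t. Substituting into n ≡ 127 (mod 149) gives 14299t ≡ 49 (mod 149), and since 144⁻¹ ≡ 119 (mod 149), t ≡ 20. Hence n ≡ 14233 + 14299·20 = 300213 (mod 2130551).
From n ≡ 300213 (mod 2130551) write n = 300213 + 2130551t. Substituting into n ≡ 36 (mod 211) gives 2130551t ≡ 76 (mod 211), and since 84⁻¹ ≡ 103 (mod 211), t ≡ 21. Hence n ≡ 300213 + 2130551·21 = 45041784 (mod 449546261).

45041784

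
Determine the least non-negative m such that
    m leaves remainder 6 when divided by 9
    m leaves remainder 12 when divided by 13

From m ≡ 6 (mod 9) write m = 6 + 9t. Substituting into m ≡ 12 (mod 13) gives 9t ≡ 6 (mod 13), and since 9⁻¹ ≡ 3 (mod 13), t ≡ 5. Hence m ≡ 6 + 9·5 = 51 (mod 117).

51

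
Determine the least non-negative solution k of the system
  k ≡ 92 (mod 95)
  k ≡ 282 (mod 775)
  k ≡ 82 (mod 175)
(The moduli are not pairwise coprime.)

Combine the congruences pairwise.
gcd(95, 775) = 5 and 5 | (282 − 92), so the pair is consistent; merging gives k ≡ 282 (mod 14725), where 14725 = lcm(95, 775).
gcd(14725, 175) = 25 and 25 | (82 − 282), so the pair is consistent; merging gives k ≡ 88632 (mod 103075), where 103075 = lcm(14725, 175).
The solution is unique modulo lcm(95, 775, 175) = 103075.

88632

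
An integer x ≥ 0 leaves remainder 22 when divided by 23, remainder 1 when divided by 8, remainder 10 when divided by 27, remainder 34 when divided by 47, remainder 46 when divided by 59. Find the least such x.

The moduli are pairwise coprime; N = 23·8·27·47·59 = 13776264.
N/23 = 598968; 598968 ≡ 2 (mod 23); 2·12 ≡ 1, so inverse 12.
N/8 = 1722033; 1722033 ≡ 1 (mod 8), inverse 1.
N/27 = 510232; 510232 ≡ 13 (mod 27); 13·25 ≡ 1, so inverse 25.
N/47 = 293112; 293112 ≡ 20 (mod 47); 20·40 ≡ 1, so inverse 40.
N/59 = 233496; 233496 ≡ 33 (mod 59); 33·34 ≡ 1, so inverse 34.
x ≡ 22·598968·12 + 1·1722033·1 + 10·510232·25 + 34·293112·40 + 46·233496·34 = 1051227649.
1051227649 mod 13776264 = 4231585.

4231585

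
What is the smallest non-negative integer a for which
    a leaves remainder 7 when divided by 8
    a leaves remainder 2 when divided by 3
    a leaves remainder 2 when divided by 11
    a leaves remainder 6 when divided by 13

The moduli are pairwise coprime; N = 8·3·11·13 = 3432.
N/8 = 429; 429 ≡ 5 (mod 8); 5·5 ≡ 1, so inverse 5.
N/3 = 1144; 1144 ≡ 1 (mod 3), inverse 1.
N/11 = 312; 312 ≡ 4 (mod 11); 4·3 ≡ 1, so inverse 3.
N/13 = 264; 264 ≡ 4 (mod 13); 4·10 ≡ 1, so inverse 10.
a ≡ 7·429·5 + 2·1144·1 + 2·312·3 + 6·264·10 = 35015.
35015 mod 3432 = 695.

695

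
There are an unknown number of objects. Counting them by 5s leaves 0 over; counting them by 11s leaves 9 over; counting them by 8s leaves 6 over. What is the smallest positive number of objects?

350

The moduli are pairwise coprime; M = 5·11·8 = 440.
M/5 = 88; 88 ≡ 3 (mod 5); 3·2 ≡ 1, so inverse 2.
M/11 = 40; 40 ≡ 7 (mod 11); 7·8 ≡ 1, so inverse 8.
M/8 = 55; 55 ≡ 7 (mod 8); 7·7 ≡ 1, so inverse 7.
N ≡ 0·88·2 + 9·40·8 + 6·55·7 = 5190.
5190 mod 440 = 350.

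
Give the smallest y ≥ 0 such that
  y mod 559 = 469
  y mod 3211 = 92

Combine the congruences pairwise.
gcd(559, 3211) = 13 and 13 | (92 − 469), so the pair is consistent; merging gives y ≡ 41835 (mod 138073), where 138073 = lcm(559, 3211).
The solution is unique modulo lcm(559, 3211) = 138073.

41835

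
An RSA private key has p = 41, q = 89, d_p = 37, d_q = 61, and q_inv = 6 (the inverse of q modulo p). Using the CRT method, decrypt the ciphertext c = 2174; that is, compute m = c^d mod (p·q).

2256

m₁ = c^(d_p) mod p: c ≡ 1 (mod 41), and 1^37 mod 41 = 1.
m₂ = c^(d_q) mod q: c ≡ 38 (mod 89), and 38^61 mod 89 = 31.
h = q_inv·(m₁ − m₂) mod p = 6·(1 − 31) mod 41 = 25.
m = m₂ + h·q = 31 + 25·89 = 2256.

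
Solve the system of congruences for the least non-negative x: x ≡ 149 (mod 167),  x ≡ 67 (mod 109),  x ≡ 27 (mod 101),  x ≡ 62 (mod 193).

44299738

From x ≡ 149 (mod 167) write x = 149 + 167t. Substituting into x ≡ 67 (mod 109) gives 167t ≡ 27 (mod 109), and since 58⁻¹ ≡ 47 (mod 109), t ≡ 70. Hence x ≡ 149 + 167·70 = 11839 (mod 18203).
From x ≡ 11839 (mod 18203) write x = 11839 + 18203t. Substituting into x ≡ 27 (mod 101) gives 18203t ≡ 5 (mod 101), and since 23⁻¹ ≡ 22 (mod 101), t ≡ 9. Hence x ≡ 11839 + 18203·9 = 175666 (mod 1838503).
From x ≡ 175666 (mod 1838503) write x = 175666 + 1838503t. Substituting into x ≡ 62 (mod 193) gives 1838503t ≡ 26 (mod 193), and since 178⁻¹ ≡ 90 (mod 193), t ≡ 24. Hence x ≡ 175666 + 1838503·24 = 44299738 (mod 354831079).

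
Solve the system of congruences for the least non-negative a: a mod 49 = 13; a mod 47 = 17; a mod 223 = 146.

The moduli are pairwise coprime; N = 49·47·223 = 513569.
N/49 = 10481; 10481 ≡ 44 (mod 49); 44·39 ≡ 1, so inverse 39.
N/47 = 10927; 10927 ≡ 23 (mod 47); 23·45 ≡ 1, so inverse 45.
N/223 = 2303; 2303 ≡ 73 (mod 223); 73·55 ≡ 1, so inverse 55.
a ≡ 13·10481·39 + 17·10927·45 + 146·2303·55 = 32166112.
32166112 mod 513569 = 324834.

324834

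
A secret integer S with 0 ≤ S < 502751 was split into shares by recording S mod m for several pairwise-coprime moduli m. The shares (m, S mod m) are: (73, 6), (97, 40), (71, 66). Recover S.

406470

The moduli are pairwise coprime; N = 73·97·71 = 502751.
N/73 = 6887; 6887 ≡ 25 (mod 73); 25·38 ≡ 1, so inverse 38.
N/97 = 5183; 5183 ≡ 42 (mod 97); 42·67 ≡ 1, so inverse 67.
N/71 = 7081; 7081 ≡ 52 (mod 71); 52·56 ≡ 1, so inverse 56.
S ≡ 6·6887·38 + 40·5183·67 + 66·7081·56 = 41632052.
41632052 mod 502751 = 406470.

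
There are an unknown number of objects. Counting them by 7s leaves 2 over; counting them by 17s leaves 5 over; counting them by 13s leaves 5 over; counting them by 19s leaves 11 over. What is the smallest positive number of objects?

From N ≡ 2 (mod 7) write N = 2 + 7t. Substituting into N ≡ 5 (mod 17) gives 7t ≡ 3 (mod 17), and since 7⁻¹ ≡ 5 (mod 17), t ≡ 15. Hence N ≡ 2 + 7·15 = 107 (mod 119).
From N ≡ 107 (mod 119) write N = 107 + 119t. Substituting into N ≡ 5 (mod 13) gives 119t ≡ 2 (mod 13), and since 2⁻¹ ≡ 7 (mod 13), t ≡ 1. Hence N ≡ 107 + 119·1 = 226 (mod 1547).
From N ≡ 226 (mod 1547) write N = 226 + 1547t. Substituting into N ≡ 11 (mod 19) gives 1547t ≡ 13 (mod 19), and since 8⁻¹ ≡ 12 (mod 19), t ≡ 4. Hence N ≡ 226 + 1547·4 = 6414 (mod 29393).

6414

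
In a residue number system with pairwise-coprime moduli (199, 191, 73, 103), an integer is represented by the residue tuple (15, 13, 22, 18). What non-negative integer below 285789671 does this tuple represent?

The moduli are pairwise coprime; N = 199·191·73·103 = 285789671.
N/199 = 1436129; 1436129 ≡ 145 (mod 199); 145·70 ≡ 1, so inverse 70.
N/191 = 1496281; 1496281 ≡ 178 (mod 191); 178·44 ≡ 1, so inverse 44.
N/73 = 3914927; 3914927 ≡ 10 (mod 73); 10·22 ≡ 1, so inverse 22.
N/103 = 2774657; 2774657 ≡ 43 (mod 103); 43·12 ≡ 1, so inverse 12.
x ≡ 15·1436129·70 + 13·1496281·44 + 22·3914927·22 + 18·2774657·12 = 4857958762.
4857958762 mod 285789671 = 285324026.

285324026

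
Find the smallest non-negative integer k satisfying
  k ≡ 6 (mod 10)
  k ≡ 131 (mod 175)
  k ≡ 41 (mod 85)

gcd(10, 175) = 5 and 5 | (131 − 6), so the pair is consistent; merging gives k ≡ 306 (mod 350), where 350 = lcm(10, 175).
gcd(350, 85) = 5 and 5 | (41 − 306), so the pair is consistent; merging gives k ≡ 5906 (mod 5950), where 5950 = lcm(350, 85).
The solution is unique modulo lcm(10, 175, 85) = 5950.

5906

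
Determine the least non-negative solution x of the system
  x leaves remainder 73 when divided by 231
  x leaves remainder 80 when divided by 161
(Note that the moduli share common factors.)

1690

gcd(231, 161) = 7 and 7 | (80 − 73), so the pair is consistent; merging gives x ≡ 1690 (mod 5313), where 5313 = lcm(231, 161).
The solution is unique modulo lcm(231, 161) = 5313.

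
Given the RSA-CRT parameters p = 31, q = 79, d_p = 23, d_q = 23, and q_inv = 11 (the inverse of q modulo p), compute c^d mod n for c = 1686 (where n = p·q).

m₁ = c^(d_p) mod p: c ≡ 12 (mod 31), and 12^23 mod 31 = 22.
m₂ = c^(d_q) mod q: c ≡ 27 (mod 79), and 27^23 mod 79 = 33.
h = q_inv·(m₁ − m₂) mod p = 11·(22 − 33) mod 31 = 3.
m = m₂ + h·q = 33 + 3·79 = 270.

270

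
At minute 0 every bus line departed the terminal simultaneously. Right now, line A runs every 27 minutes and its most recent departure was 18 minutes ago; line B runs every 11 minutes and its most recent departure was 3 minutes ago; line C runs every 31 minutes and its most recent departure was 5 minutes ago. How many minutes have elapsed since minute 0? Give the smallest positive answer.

6174

From t ≡ 18 (mod 27) write t = 18 + 27s. Substituting into t ≡ 3 (mod 11) gives 27s ≡ 7 (mod 11), and since 5⁻¹ ≡ 9 (mod 11), s ≡ 8. Hence t ≡ 18 + 27·8 = 234 (mod 297).
From t ≡ 234 (mod 297) write t = 234 + 297s. Substituting into t ≡ 5 (mod 31) gives 297s ≡ 19 (mod 31), and since 18⁻¹ ≡ 19 (mod 31), s ≡ 20. Hence t ≡ 234 + 297·20 = 6174 (mod 9207).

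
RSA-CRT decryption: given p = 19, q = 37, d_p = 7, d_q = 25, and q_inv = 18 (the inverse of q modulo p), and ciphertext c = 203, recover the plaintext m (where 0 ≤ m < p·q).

m₁ = c^(d_p) mod p: c ≡ 13 (mod 19), and 13^7 mod 19 = 10.
m₂ = c^(d_q) mod q: c ≡ 18 (mod 37), and 18^25 mod 37 = 24.
h = q_inv·(m₁ − m₂) mod p = 18·(10 − 24) mod 19 = 14.
m = m₂ + h·q = 24 + 14·37 = 542.

542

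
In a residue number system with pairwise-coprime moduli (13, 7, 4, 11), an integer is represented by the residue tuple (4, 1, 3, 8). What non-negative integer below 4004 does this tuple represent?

3319

The moduli are pairwise coprime; N = 13·7·4·11 = 4004.
N/13 = 308; 308 ≡ 9 (mod 13); 9·3 ≡ 1, so inverse 3.
N/7 = 572; 572 ≡ 5 (mod 7); 5·3 ≡ 1, so inverse 3.
N/4 = 1001; 1001 ≡ 1 (mod 4), inverse 1.
N/11 = 364; 364 ≡ 1 (mod 11), inverse 1.
x ≡ 4·308·3 + 1·572·3 + 3·1001·1 + 8·364·1 = 11327.
11327 mod 4004 = 3319.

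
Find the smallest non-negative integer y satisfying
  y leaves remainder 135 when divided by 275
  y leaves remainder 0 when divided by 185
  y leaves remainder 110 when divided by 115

177785

gcd(275, 185) = 5 and 5 | (0 − 135), so the pair is consistent; merging gives y ≡ 4810 (mod 10175), where 10175 = lcm(275, 185).
gcd(10175, 115) = 5 and 5 | (110 − 4810), so the pair is consistent; merging gives y ≡ 177785 (mod 234025), where 234025 = lcm(10175, 115).
The solution is unique modulo lcm(275, 185, 115) = 234025.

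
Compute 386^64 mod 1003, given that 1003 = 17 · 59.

647

Mod 17: 386 ≡ 12; since 16 | 64, by Fermat 12^64 ≡ 1 (mod 17).
Mod 59: 386 ≡ 32; by Fermat, exponent reduces to 64 mod 58 = 6; 32^6 ≡ 57 (mod 59).
Combine by CRT: x ≡ 1 (mod 17), x ≡ 57 (mod 59) ⇒ x ≡ 647 (mod 1003).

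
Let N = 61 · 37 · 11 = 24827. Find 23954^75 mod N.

18545

Mod 61: 23954 ≡ 42; by Fermat, exponent reduces to 75 mod 60 = 15; 42^15 ≡ 1 (mod 61).
Mod 37: 23954 ≡ 15; by Fermat, exponent reduces to 75 mod 36 = 3; 15^3 ≡ 8 (mod 37).
Mod 11: 23954 ≡ 7; by Fermat, exponent reduces to 75 mod 10 = 5; 7^5 ≡ 10 (mod 11).
Combine by CRT: x ≡ 1 (mod 61), x ≡ 8 (mod 37), x ≡ 10 (mod 11) ⇒ x ≡ 18545 (mod 24827).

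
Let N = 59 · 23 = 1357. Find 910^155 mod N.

Mod 59: 910 ≡ 25; by Fermat, exponent reduces to 155 mod 58 = 39; 25^39 ≡ 16 (mod 59).
Mod 23: 910 ≡ 13; by Fermat, exponent reduces to 155 mod 22 = 1; 13^1 ≡ 13 (mod 23).
Combine by CRT: x ≡ 16 (mod 59), x ≡ 13 (mod 23) ⇒ x ≡ 1255 (mod 1357).

1255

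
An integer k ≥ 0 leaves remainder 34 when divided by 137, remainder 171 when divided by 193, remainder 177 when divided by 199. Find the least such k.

1613072

From k ≡ 34 (mod 137) write k = 34 + 137t. Substituting into k ≡ 171 (mod 193) gives 137t ≡ 137 (mod 193), and since 137⁻¹ ≡ 31 (mod 193), t ≡ 1. Hence k ≡ 34 + 137·1 = 171 (mod 26441).
From k ≡ 171 (mod 26441) write k = 171 + 26441t. Substituting into k ≡ 177 (mod 199) gives 26441t ≡ 6 (mod 199), and since 173⁻¹ ≡ 176 (mod 199), t ≡ 61. Hence k ≡ 171 + 26441·61 = 1613072 (mod 5261759).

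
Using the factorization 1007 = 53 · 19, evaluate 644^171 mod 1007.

Mod 53: 644 ≡ 8; by Fermat, exponent reduces to 171 mod 52 = 15; 8^15 ≡ 41 (mod 53).
Mod 19: 644 ≡ 17; by Fermat, exponent reduces to 171 mod 18 = 9; 17^9 ≡ 1 (mod 19).
Combine by CRT: x ≡ 41 (mod 53), x ≡ 1 (mod 19) ⇒ x ≡ 571 (mod 1007).

571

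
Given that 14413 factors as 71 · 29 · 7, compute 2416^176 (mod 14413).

7386

Mod 71: 2416 ≡ 2; by Fermat, exponent reduces to 176 mod 70 = 36; 2^36 ≡ 2 (mod 71).
Mod 29: 2416 ≡ 9; by Fermat, exponent reduces to 176 mod 28 = 8; 9^8 ≡ 20 (mod 29).
Mod 7: 2416 ≡ 1; by Fermat, exponent reduces to 176 mod 6 = 2; 1^2 ≡ 1 (mod 7).
Combine by CRT: x ≡ 2 (mod 71), x ≡ 20 (mod 29), x ≡ 1 (mod 7) ⇒ x ≡ 7386 (mod 14413).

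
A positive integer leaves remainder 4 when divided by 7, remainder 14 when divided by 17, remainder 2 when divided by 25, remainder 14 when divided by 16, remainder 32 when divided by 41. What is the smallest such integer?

The moduli are pairwise coprime; N = 7·17·25·16·41 = 1951600.
N/7 = 278800; 278800 ≡ 4 (mod 7); 4·2 ≡ 1, so inverse 2.
N/17 = 114800; 114800 ≡ 16 (mod 17); 16·16 ≡ 1, so inverse 16.
N/25 = 78064; 78064 ≡ 14 (mod 25); 14·9 ≡ 1, so inverse 9.
N/16 = 121975; 121975 ≡ 7 (mod 16); 7·7 ≡ 1, so inverse 7.
N/41 = 47600; 47600 ≡ 40 (mod 41); 40·40 ≡ 1, so inverse 40.
x ≡ 4·278800·2 + 14·114800·16 + 2·78064·9 + 14·121975·7 + 32·47600·40 = 102232302.
102232302 mod 1951600 = 749102.

749102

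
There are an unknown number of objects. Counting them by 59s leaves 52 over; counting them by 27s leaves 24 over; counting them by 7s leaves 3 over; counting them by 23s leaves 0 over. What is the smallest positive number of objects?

The moduli are pairwise coprime; M = 59·27·7·23 = 256473.
M/59 = 4347; 4347 ≡ 40 (mod 59); 40·31 ≡ 1, so inverse 31.
M/27 = 9499; 9499 ≡ 22 (mod 27); 22·16 ≡ 1, so inverse 16.
M/7 = 36639; 36639 ≡ 1 (mod 7), inverse 1.
M/23 = 11151; 11151 ≡ 19 (mod 23); 19·17 ≡ 1, so inverse 17.
N ≡ 52·4347·31 + 24·9499·16 + 3·36639·1 + 0·11151·17 = 10764897.
10764897 mod 256473 = 249504.

249504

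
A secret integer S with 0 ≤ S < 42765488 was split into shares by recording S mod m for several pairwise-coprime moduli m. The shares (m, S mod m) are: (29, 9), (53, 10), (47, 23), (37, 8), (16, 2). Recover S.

The moduli are pairwise coprime; N = 29·53·47·37·16 = 42765488.
N/29 = 1474672; 1474672 ≡ 22 (mod 29); 22·4 ≡ 1, so inverse 4.
N/53 = 806896; 806896 ≡ 24 (mod 53); 24·42 ≡ 1, so inverse 42.
N/47 = 909904; 909904 ≡ 31 (mod 47); 31·44 ≡ 1, so inverse 44.
N/37 = 1155824; 1155824 ≡ 18 (mod 37); 18·35 ≡ 1, so inverse 35.
N/16 = 2672843; 2672843 ≡ 11 (mod 16); 11·3 ≡ 1, so inverse 3.
S ≡ 9·1474672·4 + 10·806896·42 + 23·909904·44 + 8·1155824·35 + 2·2672843·3 = 1652475138.
1652475138 mod 42765488 = 27386594.

27386594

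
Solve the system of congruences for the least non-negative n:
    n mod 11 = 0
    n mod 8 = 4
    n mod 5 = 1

The moduli are pairwise coprime; M = 11·8·5 = 440.
M/11 = 40; 40 ≡ 7 (mod 11); 7·8 ≡ 1, so inverse 8.
M/8 = 55; 55 ≡ 7 (mod 8); 7·7 ≡ 1, so inverse 7.
M/5 = 88; 88 ≡ 3 (mod 5); 3·2 ≡ 1, so inverse 2.
n ≡ 0·40·8 + 4·55·7 + 1·88·2 = 1716.
1716 mod 440 = 396.

396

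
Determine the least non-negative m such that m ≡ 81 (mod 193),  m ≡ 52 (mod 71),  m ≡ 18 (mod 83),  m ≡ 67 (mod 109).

65912476

The moduli are pairwise coprime; N = 193·71·83·109 = 123971041.
N/193 = 642337; 642337 ≡ 33 (mod 193); 33·117 ≡ 1, so inverse 117.
N/71 = 1746071; 1746071 ≡ 39 (mod 71); 39·51 ≡ 1, so inverse 51.
N/83 = 1493627; 1493627 ≡ 42 (mod 83); 42·2 ≡ 1, so inverse 2.
N/109 = 1137349; 1137349 ≡ 43 (mod 109); 43·71 ≡ 1, so inverse 71.
m ≡ 81·642337·117 + 52·1746071·51 + 18·1493627·2 + 67·1137349·71 = 16182147806.
16182147806 mod 123971041 = 65912476.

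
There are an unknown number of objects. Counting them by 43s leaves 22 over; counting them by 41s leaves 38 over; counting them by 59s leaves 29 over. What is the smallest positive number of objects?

The moduli are pairwise coprime; M = 43·41·59 = 104017.
M/43 = 2419; 2419 ≡ 11 (mod 43); 11·4 ≡ 1, so inverse 4.
M/41 = 2537; 2537 ≡ 36 (mod 41); 36·8 ≡ 1, so inverse 8.
M/59 = 1763; 1763 ≡ 52 (mod 59); 52·42 ≡ 1, so inverse 42.
N ≡ 22·2419·4 + 38·2537·8 + 29·1763·42 = 3131454.
3131454 mod 104017 = 10944.

10944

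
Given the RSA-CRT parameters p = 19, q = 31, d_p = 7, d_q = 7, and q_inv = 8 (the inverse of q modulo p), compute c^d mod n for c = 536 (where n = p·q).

m₁ = c^(d_p) mod p: c ≡ 4 (mod 19), and 4^7 mod 19 = 6.
m₂ = c^(d_q) mod q: c ≡ 9 (mod 31), and 9^7 mod 31 = 10.
h = q_inv·(m₁ − m₂) mod p = 8·(6 − 10) mod 19 = 6.
m = m₂ + h·q = 10 + 6·31 = 196.

196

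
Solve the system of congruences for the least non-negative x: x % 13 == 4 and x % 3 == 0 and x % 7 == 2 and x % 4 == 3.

303

From x ≡ 4 (mod 13) write x = 4 + 13t. Substituting into x ≡ 0 (mod 3) gives 13t ≡ 2 (mod 3), and since 1⁻¹ ≡ 1 (mod 3), t ≡ 2. Hence x ≡ 4 + 13·2 = 30 (mod 39).
From x ≡ 30 (mod 39) write x = 30 + 39t. Substituting into x ≡ 2 (mod 7) gives 39t ≡ 0 (mod 7), and since 4⁻¹ ≡ 2 (mod 7), t ≡ 0. Hence x ≡ 30 + 39·0 = 30 (mod 273).
From x ≡ 30 (mod 273) write x = 30 + 273t. Substituting into x ≡ 3 (mod 4) gives 273t ≡ 1 (mod 4), and since 1⁻¹ ≡ 1 (mod 4), t ≡ 1. Hence x ≡ 30 + 273·1 = 303 (mod 1092).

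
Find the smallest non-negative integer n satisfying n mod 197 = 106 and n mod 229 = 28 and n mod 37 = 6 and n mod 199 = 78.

89699328

From n ≡ 106 (mod 197) write n = 106 + 197t. Substituting into n ≡ 28 (mod 229) gives 197t ≡ 151 (mod 229), and since 197⁻¹ ≡ 93 (mod 229), t ≡ 74. Hence n ≡ 106 + 197·74 = 14684 (mod 45113).
From n ≡ 14684 (mod 45113) write n = 14684 + 45113t. Substituting into n ≡ 6 (mod 37) gives 45113t ≡ 11 (mod 37), and since 10⁻¹ ≡ 26 (mod 37), t ≡ 27. Hence n ≡ 14684 + 45113·27 = 1232735 (mod 1669181).
From n ≡ 1232735 (mod 1669181) write n = 1232735 + 1669181t. Substituting into n ≡ 78 (mod 199) gives 1669181t ≡ 148 (mod 199), and since 168⁻¹ ≡ 77 (mod 199), t ≡ 53. Hence n ≡ 1232735 + 1669181·53 = 89699328 (mod 332167019).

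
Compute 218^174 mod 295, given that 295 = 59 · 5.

Mod 59: 218 ≡ 41; since 58 | 174, by Fermat 41^174 ≡ 1 (mod 59).
Mod 5: 218 ≡ 3; by Fermat, exponent reduces to 174 mod 4 = 2; 3^2 ≡ 4 (mod 5).
Combine by CRT: x ≡ 1 (mod 59), x ≡ 4 (mod 5) ⇒ x ≡ 119 (mod 295).

119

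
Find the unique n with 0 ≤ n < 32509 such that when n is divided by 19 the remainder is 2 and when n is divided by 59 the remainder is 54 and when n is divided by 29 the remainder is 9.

29908

The moduli are pairwise coprime; M = 19·59·29 = 32509.
M/19 = 1711; 1711 ≡ 1 (mod 19), inverse 1.
M/59 = 551; 551 ≡ 20 (mod 59); 20·3 ≡ 1, so inverse 3.
M/29 = 1121; 1121 ≡ 19 (mod 29); 19·26 ≡ 1, so inverse 26.
n ≡ 2·1711·1 + 54·551·3 + 9·1121·26 = 354998.
354998 mod 32509 = 29908.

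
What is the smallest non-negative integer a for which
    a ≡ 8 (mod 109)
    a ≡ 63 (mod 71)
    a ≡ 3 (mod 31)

The moduli are pairwise coprime; N = 109·71·31 = 239909.
N/109 = 2201; 2201 ≡ 21 (mod 109); 21·26 ≡ 1, so inverse 26.
N/71 = 3379; 3379 ≡ 42 (mod 71); 42·22 ≡ 1, so inverse 22.
N/31 = 7739; 7739 ≡ 20 (mod 31); 20·14 ≡ 1, so inverse 14.
a ≡ 8·2201·26 + 63·3379·22 + 3·7739·14 = 5466140.
5466140 mod 239909 = 188142.

188142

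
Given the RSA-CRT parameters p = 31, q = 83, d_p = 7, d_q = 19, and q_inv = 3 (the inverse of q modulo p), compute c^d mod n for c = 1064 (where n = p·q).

485

m₁ = c^(d_p) mod p: c ≡ 10 (mod 31), and 10^7 mod 31 = 20.
m₂ = c^(d_q) mod q: c ≡ 68 (mod 83), and 68^19 mod 83 = 70.
h = q_inv·(m₁ − m₂) mod p = 3·(20 − 70) mod 31 = 5.
m = m₂ + h·q = 70 + 5·83 = 485.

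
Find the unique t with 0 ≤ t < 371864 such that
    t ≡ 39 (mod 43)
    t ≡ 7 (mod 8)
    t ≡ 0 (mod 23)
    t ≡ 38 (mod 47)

Combine the congruences pairwise.
From t ≡ 39 (mod 43) write t = 39 + 43s. Substituting into t ≡ 7 (mod 8) gives 43s ≡ 0 (mod 8), and since 3⁻¹ ≡ 3 (mod 8), s ≡ 0. Hence t ≡ 39 + 43·0 = 39 (mod 344).
From t ≡ 39 (mod 344) write t = 39 + 344s. Substituting into t ≡ 0 (mod 23) gives 344s ≡ 7 (mod 23), and since 22⁻¹ ≡ 22 (mod 23), s ≡ 16. Hence t ≡ 39 + 344·16 = 5543 (mod 7912).
From t ≡ 5543 (mod 7912) write t = 5543 + 7912s. Substituting into t ≡ 38 (mod 47) gives 7912s ≡ 41 (mod 47), and since 16⁻¹ ≡ 3 (mod 47), s ≡ 29. Hence t ≡ 5543 + 7912·29 = 234991 (mod 371864).

234991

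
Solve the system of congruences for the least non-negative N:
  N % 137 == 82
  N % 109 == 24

9398

From N ≡ 82 (mod 137) write N = 82 + 137t. Substituting into N ≡ 24 (mod 109) gives 137t ≡ 51 (mod 109), and since 28⁻¹ ≡ 74 (mod 109), t ≡ 68. Hence N ≡ 82 + 137·68 = 9398 (mod 14933).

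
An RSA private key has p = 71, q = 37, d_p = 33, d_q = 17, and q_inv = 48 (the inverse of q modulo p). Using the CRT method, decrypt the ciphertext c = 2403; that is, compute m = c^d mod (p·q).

m₁ = c^(d_p) mod p: c ≡ 60 (mod 71), and 60^33 mod 71 = 27.
m₂ = c^(d_q) mod q: c ≡ 35 (mod 37), and 35^17 mod 37 = 19.
h = q_inv·(m₁ − m₂) mod p = 48·(27 − 19) mod 71 = 29.
m = m₂ + h·q = 19 + 29·37 = 1092.

1092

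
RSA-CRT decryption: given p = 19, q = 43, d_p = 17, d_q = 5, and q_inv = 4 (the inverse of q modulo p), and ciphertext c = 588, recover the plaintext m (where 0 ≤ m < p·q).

493

m₁ = c^(d_p) mod p: c ≡ 18 (mod 19), and 18^17 mod 19 = 18.
m₂ = c^(d_q) mod q: c ≡ 29 (mod 43), and 29^5 mod 43 = 20.
h = q_inv·(m₁ − m₂) mod p = 4·(18 − 20) mod 19 = 11.
m = m₂ + h·q = 20 + 11·43 = 493.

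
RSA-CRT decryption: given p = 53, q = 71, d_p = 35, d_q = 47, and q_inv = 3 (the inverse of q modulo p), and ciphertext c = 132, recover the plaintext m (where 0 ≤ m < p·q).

m₁ = c^(d_p) mod p: c ≡ 26 (mod 53), and 26^35 mod 53 = 50.
m₂ = c^(d_q) mod q: c ≡ 61 (mod 71), and 61^47 mod 71 = 53.
h = q_inv·(m₁ − m₂) mod p = 3·(50 − 53) mod 53 = 44.
m = m₂ + h·q = 53 + 44·71 = 3177.

3177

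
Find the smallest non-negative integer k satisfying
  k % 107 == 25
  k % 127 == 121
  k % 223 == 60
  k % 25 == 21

The moduli are pairwise coprime; N = 107·127·223·25 = 75758675.
N/107 = 708025; 708025 ≡ 6 (mod 107); 6·18 ≡ 1, so inverse 18.
N/127 = 596525; 596525 ≡ 6 (mod 127); 6·106 ≡ 1, so inverse 106.
N/223 = 339725; 339725 ≡ 96 (mod 223); 96·151 ≡ 1, so inverse 151.
N/25 = 3030347; 3030347 ≡ 22 (mod 25); 22·8 ≡ 1, so inverse 8.
k ≡ 25·708025·18 + 121·596525·106 + 60·339725·151 + 21·3030347·8 = 11556647696.
11556647696 mod 75758675 = 41329096.

41329096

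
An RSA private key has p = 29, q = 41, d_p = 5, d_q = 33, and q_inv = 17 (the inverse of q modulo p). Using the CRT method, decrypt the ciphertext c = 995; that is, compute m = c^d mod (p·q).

34

m₁ = c^(d_p) mod p: c ≡ 9 (mod 29), and 9^5 mod 29 = 5.
m₂ = c^(d_q) mod q: c ≡ 11 (mod 41), and 11^33 mod 41 = 34.
h = q_inv·(m₁ − m₂) mod p = 17·(5 − 34) mod 29 = 0.
m = m₂ + h·q = 34 + 0·41 = 34.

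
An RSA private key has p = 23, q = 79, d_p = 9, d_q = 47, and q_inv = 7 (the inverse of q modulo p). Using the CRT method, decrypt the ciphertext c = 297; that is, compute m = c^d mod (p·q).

m₁ = c^(d_p) mod p: c ≡ 21 (mod 23), and 21^9 mod 23 = 17.
m₂ = c^(d_q) mod q: c ≡ 60 (mod 79), and 60^47 mod 79 = 28.
h = q_inv·(m₁ − m₂) mod p = 7·(17 − 28) mod 23 = 15.
m = m₂ + h·q = 28 + 15·79 = 1213.

1213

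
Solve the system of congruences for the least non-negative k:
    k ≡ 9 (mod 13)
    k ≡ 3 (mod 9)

48

From k ≡ 9 (mod 13) write k = 9 + 13t. Substituting into k ≡ 3 (mod 9) gives 13t ≡ 3 (mod 9), and since 4⁻¹ ≡ 7 (mod 9), t ≡ 3. Hence k ≡ 9 + 13·3 = 48 (mod 117).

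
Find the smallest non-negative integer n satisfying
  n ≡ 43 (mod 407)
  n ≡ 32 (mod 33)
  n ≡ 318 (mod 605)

8183

Combine the congruences pairwise.
gcd(407, 33) = 11 and 11 | (32 − 43), so the pair is consistent; merging gives n ≡ 857 (mod 1221), where 1221 = lcm(407, 33).
gcd(1221, 605) = 11 and 11 | (318 − 857), so the pair is consistent; merging gives n ≡ 8183 (mod 67155), where 67155 = lcm(1221, 605).
The solution is unique modulo lcm(407, 33, 605) = 67155.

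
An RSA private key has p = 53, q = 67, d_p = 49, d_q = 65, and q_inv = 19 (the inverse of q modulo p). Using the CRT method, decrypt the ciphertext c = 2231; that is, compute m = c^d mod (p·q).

2134

m₁ = c^(d_p) mod p: c ≡ 5 (mod 53), and 5^49 mod 53 = 14.
m₂ = c^(d_q) mod q: c ≡ 20 (mod 67), and 20^65 mod 67 = 57.
h = q_inv·(m₁ − m₂) mod p = 19·(14 − 57) mod 53 = 31.
m = m₂ + h·q = 57 + 31·67 = 2134.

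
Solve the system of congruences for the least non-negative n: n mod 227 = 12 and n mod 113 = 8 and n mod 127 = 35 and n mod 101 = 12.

208131318

The moduli are pairwise coprime; M = 227·113·127·101 = 329025377.
M/227 = 1449451; 1449451 ≡ 56 (mod 227); 56·150 ≡ 1, so inverse 150.
M/113 = 2911729; 2911729 ≡ 58 (mod 113); 58·76 ≡ 1, so inverse 76.
M/127 = 2590751; 2590751 ≡ 78 (mod 127); 78·57 ≡ 1, so inverse 57.
M/101 = 3257677; 3257677 ≡ 23 (mod 101); 23·22 ≡ 1, so inverse 22.
n ≡ 12·1449451·150 + 8·2911729·76 + 35·2590751·57 + 12·3257677·22 = 10407918005.
10407918005 mod 329025377 = 208131318.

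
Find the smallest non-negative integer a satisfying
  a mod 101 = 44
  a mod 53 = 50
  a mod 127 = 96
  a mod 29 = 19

Combine the congruences pairwise.
From a ≡ 44 (mod 101) write a = 44 + 101t. Substituting into a ≡ 50 (mod 53) gives 101t ≡ 6 (mod 53), and since 48⁻¹ ≡ 21 (mod 53), t ≡ 20. Hence a ≡ 44 + 101·20 = 2064 (mod 5353).
From a ≡ 2064 (mod 5353) write a = 2064 + 5353t. Substituting into a ≡ 96 (mod 127) gives 5353t ≡ 64 (mod 127), and since 19⁻¹ ≡ 107 (mod 127), t ≡ 117. Hence a ≡ 2064 + 5353·117 = 628365 (mod 679831).
From a ≡ 628365 (mod 679831) write a = 628365 + 679831t. Substituting into a ≡ 19 (mod 29) gives 679831t ≡ 26 (mod 29), and since 13⁻¹ ≡ 9 (mod 29), t ≡ 2. Hence a ≡ 628365 + 679831·2 = 1988027 (mod 19715099).

1988027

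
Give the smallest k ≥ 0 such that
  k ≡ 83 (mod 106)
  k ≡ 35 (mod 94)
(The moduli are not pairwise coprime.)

4641

gcd(106, 94) = 2 and 2 | (35 − 83), so the pair is consistent; merging gives k ≡ 4641 (mod 4982), where 4982 = lcm(106, 94).
The solution is unique modulo lcm(106, 94) = 4982.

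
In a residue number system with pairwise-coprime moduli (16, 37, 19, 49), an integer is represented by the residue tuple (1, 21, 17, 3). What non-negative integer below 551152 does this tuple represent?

From x ≡ 1 (mod 16) write x = 1 + 16t. Substituting into x ≡ 21 (mod 37) gives 16t ≡ 20 (mod 37), and since 16⁻¹ ≡ 7 (mod 37), t ≡ 29. Hence x ≡ 1 + 16·29 = 465 (mod 592).
From x ≡ 465 (mod 592) write x = 465 + 592t. Substituting into x ≡ 17 (mod 19) gives 592t ≡ 8 (mod 19), and since 3⁻¹ ≡ 13 (mod 19), t ≡ 9. Hence x ≡ 465 + 592·9 = 5793 (mod 11248).
From x ≡ 5793 (mod 11248) write x = 5793 + 11248t. Substituting into x ≡ 3 (mod 49) gives 11248t ≡ 41 (mod 49), and since 27⁻¹ ≡ 20 (mod 49), t ≡ 36. Hence x ≡ 5793 + 11248·36 = 410721 (mod 551152).

410721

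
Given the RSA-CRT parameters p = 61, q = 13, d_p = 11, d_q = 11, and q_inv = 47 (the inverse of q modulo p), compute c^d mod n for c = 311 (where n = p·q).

m₁ = c^(d_p) mod p: c ≡ 6 (mod 61), and 6^11 mod 61 = 44.
m₂ = c^(d_q) mod q: c ≡ 12 (mod 13), and 12^11 mod 13 = 12.
h = q_inv·(m₁ − m₂) mod p = 47·(44 − 12) mod 61 = 40.
m = m₂ + h·q = 12 + 40·13 = 532.

532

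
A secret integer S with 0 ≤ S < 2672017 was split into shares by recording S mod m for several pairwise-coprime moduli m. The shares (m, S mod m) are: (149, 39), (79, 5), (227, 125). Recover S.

917432

The moduli are pairwise coprime; N = 149·79·227 = 2672017.
N/149 = 17933; 17933 ≡ 53 (mod 149); 53·45 ≡ 1, so inverse 45.
N/79 = 33823; 33823 ≡ 11 (mod 79); 11·36 ≡ 1, so inverse 36.
N/227 = 11771; 11771 ≡ 194 (mod 227); 194·55 ≡ 1, so inverse 55.
S ≡ 39·17933·45 + 5·33823·36 + 125·11771·55 = 118486180.
118486180 mod 2672017 = 917432.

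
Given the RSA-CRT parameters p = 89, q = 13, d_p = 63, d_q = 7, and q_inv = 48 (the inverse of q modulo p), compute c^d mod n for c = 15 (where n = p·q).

1025

m₁ = c^(d_p) mod p: c ≡ 15 (mod 89), and 15^63 mod 89 = 46.
m₂ = c^(d_q) mod q: c ≡ 2 (mod 13), and 2^7 mod 13 = 11.
h = q_inv·(m₁ − m₂) mod p = 48·(46 − 11) mod 89 = 78.
m = m₂ + h·q = 11 + 78·13 = 1025.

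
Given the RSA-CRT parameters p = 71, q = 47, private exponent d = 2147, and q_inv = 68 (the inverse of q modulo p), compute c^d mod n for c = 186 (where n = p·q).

d_p = d mod (p−1) = 2147 mod 70 = 47; d_q = d mod (q−1) = 31.
m₁ = c^(d_p) mod p: c ≡ 44 (mod 71), and 44^47 mod 71 = 68.
m₂ = c^(d_q) mod q: c ≡ 45 (mod 47), and 45^31 mod 47 = 26.
h = q_inv·(m₁ − m₂) mod p = 68·(68 − 26) mod 71 = 16.
m = m₂ + h·q = 26 + 16·47 = 778.

778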